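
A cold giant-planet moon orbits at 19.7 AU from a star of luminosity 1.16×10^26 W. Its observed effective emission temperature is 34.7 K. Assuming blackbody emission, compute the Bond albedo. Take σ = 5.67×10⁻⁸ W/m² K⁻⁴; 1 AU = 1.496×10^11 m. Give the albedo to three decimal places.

d = 19.7 × 1.496×10^11 m = 2.947×10^12 m.
Spreading L over a sphere of radius d: S = 1.16×10^26/(4π·2.95×10^12²) = 1.063 W/m².
Rearranging the radiative balance, α = 1 − 4σT⁴/S.
σT⁴ = 0.08221 W/m², so 4σT⁴ = 0.3288 W/m².
Hence α = 1 − 0.3288/1.063 = 0.6906.

0.691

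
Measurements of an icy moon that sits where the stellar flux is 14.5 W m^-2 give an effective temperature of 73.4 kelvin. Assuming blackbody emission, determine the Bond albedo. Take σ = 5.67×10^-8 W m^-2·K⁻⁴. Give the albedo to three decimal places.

0.546

From σT⁴ = S(1−α)/4 we invert for α: 1−α = 4σT⁴/S.
σT⁴ = 1.646 W m^-2, so 4σT⁴ = 6.583 W m^-2.
Hence α = 1 − 6.583/14.50 = 0.5460.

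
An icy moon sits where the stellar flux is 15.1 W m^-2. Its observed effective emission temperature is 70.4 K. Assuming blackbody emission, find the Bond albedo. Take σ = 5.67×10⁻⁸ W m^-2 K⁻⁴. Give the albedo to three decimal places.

0.631

Rearranging the radiative balance, α = 1 − 4σT⁴/S.
4σT⁴ = 4·5.67×10⁻⁸·(70.4)⁴ = 5.571 W m^-2.
Hence α = 1 − 5.571/15.10 = 0.6311.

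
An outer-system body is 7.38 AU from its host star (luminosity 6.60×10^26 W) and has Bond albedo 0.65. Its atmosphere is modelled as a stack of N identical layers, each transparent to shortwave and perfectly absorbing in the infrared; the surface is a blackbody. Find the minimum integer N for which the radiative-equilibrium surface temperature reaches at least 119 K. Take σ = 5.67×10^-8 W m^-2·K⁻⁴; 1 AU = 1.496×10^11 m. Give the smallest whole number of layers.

Orbital distance: d = 7.38 AU = 1.104×10^12 m.
S = L/(4πd²) = 43.09 W m^-2.
Top-of-atmosphere balance: σT_e⁴ = S(1−α)/4 = 3.770 W m^-2 → T_e = 90.30 K.
Since T_s⁴ = (N+1)T_e⁴, we need N ≥ (T_s/T_e)⁴ − 1 = 2.016.
So N ≥ 2.016; the smallest integer is N = 3.

3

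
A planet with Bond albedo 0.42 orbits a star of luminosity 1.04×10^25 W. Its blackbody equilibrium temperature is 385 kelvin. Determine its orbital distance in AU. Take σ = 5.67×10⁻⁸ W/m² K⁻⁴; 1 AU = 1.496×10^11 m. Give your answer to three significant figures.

Energy balance gives S = 4σT⁴/(1−α) = 8591 W/m².
From L = 4πd²S, d = √(1.04×10^25/(4π·8591)) = 9.815×10^9 m = 0.06561 AU.

0.0656 AU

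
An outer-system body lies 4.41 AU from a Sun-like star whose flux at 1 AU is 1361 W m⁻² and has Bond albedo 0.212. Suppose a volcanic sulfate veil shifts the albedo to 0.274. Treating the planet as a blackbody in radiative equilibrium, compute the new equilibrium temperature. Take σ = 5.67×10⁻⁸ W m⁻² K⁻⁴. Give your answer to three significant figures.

Irradiance scales as 1/d², so S = 1361 W m⁻² × (1/4.41)² = 69.98 W m⁻².
New equilibrium: T₂ = [(1−0.274)·69.98/(4σ)]^(1/4) = 122.3 K.

122 K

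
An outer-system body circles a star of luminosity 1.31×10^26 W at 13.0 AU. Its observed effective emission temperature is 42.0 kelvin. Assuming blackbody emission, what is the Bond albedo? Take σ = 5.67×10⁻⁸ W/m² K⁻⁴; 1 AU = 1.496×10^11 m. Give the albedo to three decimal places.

0.744

Orbital distance: d = 13.0 AU = 1.945×10^12 m.
Spreading L over a sphere of radius d: S = 1.31×10^26/(4π·1.94×10^12²) = 2.756 W/m².
Energy balance: S(1−α)/4 = σT⁴, so 1−α = 4σT⁴/S.
σT⁴ = 0.1764 W/m², so 4σT⁴ = 0.7057 W/m².
1−α = 0.7057/2.756 = 0.2561, so α = 0.7439.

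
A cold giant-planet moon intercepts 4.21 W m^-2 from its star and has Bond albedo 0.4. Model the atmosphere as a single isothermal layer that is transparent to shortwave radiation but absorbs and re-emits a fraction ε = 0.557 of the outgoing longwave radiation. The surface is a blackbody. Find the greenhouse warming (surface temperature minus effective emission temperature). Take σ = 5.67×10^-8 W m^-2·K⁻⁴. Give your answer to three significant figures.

4.91 kelvin

At the top of the atmosphere, σT_e⁴ = S(1−α)/4 = 0.6315 W m^-2, giving T_e = 57.77 K.
For a single slab of emissivity ε, T_s⁴ = 2T_e⁴/(2−ε); thus T_s = 57.77·(1.386)^(1/4) = 62.68 K.
T_s − T_e = 62.68 − 57.77 = 4.912 K.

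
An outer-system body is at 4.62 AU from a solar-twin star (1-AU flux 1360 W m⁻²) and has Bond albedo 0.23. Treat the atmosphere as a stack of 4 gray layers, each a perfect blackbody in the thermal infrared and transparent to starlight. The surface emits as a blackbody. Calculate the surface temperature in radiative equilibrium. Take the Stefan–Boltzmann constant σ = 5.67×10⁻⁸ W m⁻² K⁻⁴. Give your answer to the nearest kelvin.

181 K

Irradiance scales as 1/d², so S = 1360 W m⁻² × (1/4.62)² = 63.72 W m⁻².
OLR = S(1−α)/4 = 12.27 W m⁻²; the top layer radiates at T_e = 121.3 K.
Layer-by-layer balance gives σT_s⁴ = (N+1)σT_e⁴, so T_s = 5^¼·121.3 = 181.4 K.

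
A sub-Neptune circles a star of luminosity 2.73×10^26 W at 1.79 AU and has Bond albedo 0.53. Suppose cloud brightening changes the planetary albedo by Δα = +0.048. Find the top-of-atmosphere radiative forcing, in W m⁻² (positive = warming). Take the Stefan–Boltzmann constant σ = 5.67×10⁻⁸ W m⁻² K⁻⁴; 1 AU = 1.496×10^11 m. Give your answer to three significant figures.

Orbital distance: d = 1.79 AU = 2.678×10^11 m.
S = L/(4πd²) = 303.0 W m⁻².
TOA radiative forcing: ΔF = −S·Δα/4 = −303.0·(+0.048)/4 = -3.636 W m⁻².

-3.64 W m⁻²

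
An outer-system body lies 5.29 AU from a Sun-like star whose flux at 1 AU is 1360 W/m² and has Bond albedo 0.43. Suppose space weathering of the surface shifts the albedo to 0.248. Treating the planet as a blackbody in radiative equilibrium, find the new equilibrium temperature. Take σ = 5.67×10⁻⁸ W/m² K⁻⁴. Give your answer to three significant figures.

113 kelvin

Irradiance scales as 1/d², so S = 1360 W/m² × (1/5.29)² = 48.60 W/m².
With the new albedo, S(1−α₂)/4 = 9.137 W/m², so T₂ = 112.7 K.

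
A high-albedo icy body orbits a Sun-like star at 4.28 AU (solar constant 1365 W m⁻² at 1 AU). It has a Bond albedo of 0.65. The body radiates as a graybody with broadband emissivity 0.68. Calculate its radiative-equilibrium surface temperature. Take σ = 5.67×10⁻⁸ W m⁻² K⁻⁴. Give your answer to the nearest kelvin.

By the inverse-square law, S = 1365/4.28² = 74.52 W m⁻².
Averaging over the sphere, the absorbed flux is S(1−α)/4 = 6.520 W m⁻².
Radiative balance εσT⁴ = 6.520 gives T = [6.520/(0.68·σ)]^(1/4) = 114.0 K.

114 K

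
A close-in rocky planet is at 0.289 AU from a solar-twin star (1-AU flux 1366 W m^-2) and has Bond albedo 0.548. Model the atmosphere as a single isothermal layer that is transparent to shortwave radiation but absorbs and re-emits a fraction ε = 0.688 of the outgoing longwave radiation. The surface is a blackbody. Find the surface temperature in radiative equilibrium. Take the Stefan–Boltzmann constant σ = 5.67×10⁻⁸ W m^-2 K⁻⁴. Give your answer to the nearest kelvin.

Flux at the orbit: S = 1366/(0.289)² = 16360 W m^-2.
Effective emission temperature (TOA balance): σT_e⁴ = S(1−α)/4 = 1848 W m^-2 → T_e = 424.9 K.
The surface balance (absorbed SW + ε·downward IR = σT_s⁴) with T_a⁴ = T_s⁴/2 reduces to T_s = T_e·[2/(2−ε)]^¼ = 472.1 K.

472 K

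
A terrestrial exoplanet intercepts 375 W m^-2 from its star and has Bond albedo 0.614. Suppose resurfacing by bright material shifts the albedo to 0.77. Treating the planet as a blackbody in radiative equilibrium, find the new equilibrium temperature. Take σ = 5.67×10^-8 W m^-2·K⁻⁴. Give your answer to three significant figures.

140 K

New equilibrium: T₂ = [(1−0.77)·375.0/(4σ)]^(1/4) = 139.6 K.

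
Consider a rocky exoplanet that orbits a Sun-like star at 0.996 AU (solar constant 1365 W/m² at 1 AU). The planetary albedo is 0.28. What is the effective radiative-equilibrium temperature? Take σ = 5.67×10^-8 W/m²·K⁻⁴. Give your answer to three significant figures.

257 K

By the inverse-square law, S = 1365/0.996² = 1376 W/m².
The planet absorbs (1−α)S over its disc πR² and re-emits over 4πR², so the mean absorbed flux is (1−0.28)·1376/4 = 247.7 W/m².
In equilibrium σT⁴ equals this, so T = 257.1 K.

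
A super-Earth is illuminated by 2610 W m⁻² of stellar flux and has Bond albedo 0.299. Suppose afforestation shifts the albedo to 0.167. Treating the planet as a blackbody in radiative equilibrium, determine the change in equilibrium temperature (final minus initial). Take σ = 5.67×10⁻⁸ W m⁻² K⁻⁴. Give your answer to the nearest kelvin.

Initial: T₁ = [S(1−0.299)/(4σ)]^(1/4) = 299.7 K.
With α = 0.167, T₂ = 312.9 K.
Change: 312.9 − 299.7 = 13.21 K.

13 K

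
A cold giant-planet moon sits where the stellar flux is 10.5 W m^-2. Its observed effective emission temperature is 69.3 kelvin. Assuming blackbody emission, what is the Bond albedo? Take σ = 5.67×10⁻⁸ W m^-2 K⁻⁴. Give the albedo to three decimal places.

0.502

Rearranging the radiative balance, α = 1 − 4σT⁴/S.
σT⁴ = 1.308 W m^-2, so 4σT⁴ = 5.231 W m^-2.
Hence α = 1 − 5.231/10.50 = 0.5018.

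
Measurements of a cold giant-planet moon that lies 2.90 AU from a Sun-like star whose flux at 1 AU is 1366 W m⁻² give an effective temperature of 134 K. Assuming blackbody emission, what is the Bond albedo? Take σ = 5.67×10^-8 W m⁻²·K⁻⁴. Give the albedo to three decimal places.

0.550

By the inverse-square law, S = 1366/2.90² = 162.4 W m⁻².
Rearranging the radiative balance, α = 1 − 4σT⁴/S.
σT⁴ = 18.28 W m⁻², so 4σT⁴ = 73.12 W m⁻².
1−α = 73.12/162.4 = 0.4502, so α = 0.5498.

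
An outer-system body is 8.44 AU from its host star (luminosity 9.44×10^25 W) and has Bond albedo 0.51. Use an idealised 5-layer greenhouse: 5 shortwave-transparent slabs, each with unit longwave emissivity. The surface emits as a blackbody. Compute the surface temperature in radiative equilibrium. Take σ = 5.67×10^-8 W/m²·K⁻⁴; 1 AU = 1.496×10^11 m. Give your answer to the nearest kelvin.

Orbital distance: d = 8.44 AU = 1.263×10^12 m.
S = L/(4πd²) = 4.712 W/m².
OLR = S(1−α)/4 = 0.5772 W/m²; the top layer radiates at T_e = 56.49 K.
Layer-by-layer balance gives σT_s⁴ = (N+1)σT_e⁴, so T_s = 6^¼·56.49 = 88.41 K.

88 kelvin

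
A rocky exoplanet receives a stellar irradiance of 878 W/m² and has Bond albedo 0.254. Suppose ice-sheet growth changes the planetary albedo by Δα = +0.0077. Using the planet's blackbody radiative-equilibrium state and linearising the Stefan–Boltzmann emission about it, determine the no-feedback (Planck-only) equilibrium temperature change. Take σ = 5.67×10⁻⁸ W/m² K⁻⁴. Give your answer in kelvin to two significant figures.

-0.60 K

Unperturbed T_e = [878.0·(1−0.254)/(4σ)]^¼ = 231.8 K.
TOA radiative forcing: ΔF = −S·Δα/4 = −878.0·(+0.0077)/4 = -1.690 W/m².
Planck response: λ_P = 4σT_e³ = 4·5.67×10⁻⁸·(231.8)³ = 2.825 W/m²/K.
So ΔT₀ = -1.690/2.825 = -0.598 K.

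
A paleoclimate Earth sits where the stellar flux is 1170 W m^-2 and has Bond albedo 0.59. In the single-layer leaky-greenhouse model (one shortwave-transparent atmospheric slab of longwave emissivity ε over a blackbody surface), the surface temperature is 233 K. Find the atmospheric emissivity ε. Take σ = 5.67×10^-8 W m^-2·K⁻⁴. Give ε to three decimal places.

Effective temperature: T_e = [S(1−α)/(4σ)]^(1/4) = 214.5 K.
Inverting T_s⁴ = 2T_e⁴/(2−ε): (T_e/T_s)⁴ = 0.7176, so ε = 2(1 − 0.7176) = 0.5647.

0.565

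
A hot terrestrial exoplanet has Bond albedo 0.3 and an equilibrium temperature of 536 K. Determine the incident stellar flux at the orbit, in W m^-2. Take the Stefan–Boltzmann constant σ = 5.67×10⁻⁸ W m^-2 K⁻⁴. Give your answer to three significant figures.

26700 W m^-2

Invert the energy balance for S: S = 4σT⁴/(1−α).
σT⁴ = 5.67×10⁻⁸·(536)⁴ = 4680 W m^-2.
So S = 4×4680/(1−0.3) = 26740 W m^-2.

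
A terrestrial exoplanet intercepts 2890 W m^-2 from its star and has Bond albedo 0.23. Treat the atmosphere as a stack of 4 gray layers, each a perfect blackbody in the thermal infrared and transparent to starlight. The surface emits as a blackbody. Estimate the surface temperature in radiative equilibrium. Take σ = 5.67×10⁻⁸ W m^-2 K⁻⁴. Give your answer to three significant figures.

471 kelvin

OLR = S(1−α)/4 = 556.3 W m^-2; the top layer radiates at T_e = 314.7 K.
Layer-by-layer balance gives σT_s⁴ = (N+1)σT_e⁴, so T_s = 5^¼·314.7 = 470.6 K.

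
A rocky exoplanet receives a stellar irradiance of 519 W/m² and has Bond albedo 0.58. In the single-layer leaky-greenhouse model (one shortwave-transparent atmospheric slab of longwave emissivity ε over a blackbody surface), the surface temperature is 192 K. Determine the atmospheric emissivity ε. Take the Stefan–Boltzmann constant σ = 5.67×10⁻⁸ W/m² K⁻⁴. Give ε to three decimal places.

0.586

TOA balance gives T_e = 176.1 K.
T_s⁴ = T_e⁴·2/(2−ε) → ε = 2 − 2(T_e/T_s)⁴ = 2 − 2·(176.1/192)⁴ = 0.5855.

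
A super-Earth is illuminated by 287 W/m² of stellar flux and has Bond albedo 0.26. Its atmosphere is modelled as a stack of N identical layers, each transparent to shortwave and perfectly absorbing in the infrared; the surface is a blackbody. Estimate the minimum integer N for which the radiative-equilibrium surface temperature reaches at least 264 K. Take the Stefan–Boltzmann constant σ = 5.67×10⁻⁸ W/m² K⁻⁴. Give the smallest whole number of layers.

5

Top-of-atmosphere balance: σT_e⁴ = S(1−α)/4 = 53.09 W/m² → T_e = 174.9 K.
Need (N+1)T_e⁴ ≥ T_s⁴, i.e. N+1 ≥ (264/174.9)⁴ = 5.187.
So N ≥ 4.187; the smallest integer is N = 5.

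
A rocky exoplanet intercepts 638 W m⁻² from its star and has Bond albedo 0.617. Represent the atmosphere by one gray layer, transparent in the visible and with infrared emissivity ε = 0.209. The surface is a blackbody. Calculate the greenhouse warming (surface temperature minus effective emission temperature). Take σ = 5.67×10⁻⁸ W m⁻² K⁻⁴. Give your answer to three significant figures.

5.07 kelvin

At the top of the atmosphere, σT_e⁴ = S(1−α)/4 = 61.09 W m⁻², giving T_e = 181.2 K.
Surface balance with a leaky layer gives σT_s⁴ = σT_e⁴·2/(2−ε), so T_s = T_e·[2/(2−0.209)]^(1/4) = 186.2 K.
The atmosphere warms the surface by 5.069 K.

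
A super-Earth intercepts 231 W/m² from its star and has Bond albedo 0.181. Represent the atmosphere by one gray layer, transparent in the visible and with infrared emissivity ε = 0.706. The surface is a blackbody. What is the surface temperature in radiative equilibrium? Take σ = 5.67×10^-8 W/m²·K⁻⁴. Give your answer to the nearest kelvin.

189 K

At the top of the atmosphere, σT_e⁴ = S(1−α)/4 = 47.30 W/m², giving T_e = 169.9 K.
Surface balance with a leaky layer gives σT_s⁴ = σT_e⁴·2/(2−ε), so T_s = T_e·[2/(2−0.706)]^(1/4) = 189.5 K.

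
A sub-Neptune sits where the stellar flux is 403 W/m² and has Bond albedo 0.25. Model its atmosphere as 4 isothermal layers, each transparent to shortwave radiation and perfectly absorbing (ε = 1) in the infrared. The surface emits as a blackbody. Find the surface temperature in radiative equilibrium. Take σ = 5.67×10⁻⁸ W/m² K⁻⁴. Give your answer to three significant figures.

286 kelvin

OLR = S(1−α)/4 = 75.56 W/m²; the top layer radiates at T_e = 191.1 K.
With N = 4 opaque layers, T_s = (N+1)^(1/4)·T_e = 5^(1/4)·191.1 = 285.7 K.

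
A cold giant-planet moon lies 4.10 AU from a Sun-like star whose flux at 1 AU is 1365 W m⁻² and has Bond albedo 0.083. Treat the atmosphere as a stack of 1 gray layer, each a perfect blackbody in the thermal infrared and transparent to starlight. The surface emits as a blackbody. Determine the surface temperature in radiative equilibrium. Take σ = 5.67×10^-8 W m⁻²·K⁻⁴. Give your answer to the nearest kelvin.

160 K

Flux at the orbit: S = 1365/(4.10)² = 81.20 W m⁻².
OLR = S(1−α)/4 = 18.62 W m⁻²; the top layer radiates at T_e = 134.6 K.
With N = 1 opaque layers, T_s = (N+1)^(1/4)·T_e = 2^(1/4)·134.6 = 160.1 K.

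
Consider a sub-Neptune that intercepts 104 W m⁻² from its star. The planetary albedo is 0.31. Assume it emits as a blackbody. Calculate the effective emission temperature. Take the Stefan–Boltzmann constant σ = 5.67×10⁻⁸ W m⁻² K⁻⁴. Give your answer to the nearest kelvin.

133 kelvin

Averaging over the sphere, the absorbed flux is S(1−α)/4 = 17.94 W m⁻².
Set σT⁴ = 17.94 → T = (17.94/σ)^(1/4) = 133.4 K.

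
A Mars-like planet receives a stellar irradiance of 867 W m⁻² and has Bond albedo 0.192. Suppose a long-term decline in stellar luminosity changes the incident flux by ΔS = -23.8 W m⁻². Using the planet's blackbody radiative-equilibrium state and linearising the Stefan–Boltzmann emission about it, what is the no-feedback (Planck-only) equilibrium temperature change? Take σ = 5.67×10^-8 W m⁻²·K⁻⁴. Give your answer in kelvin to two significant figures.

-1.6 kelvin

Reference equilibrium: T_e = [S(1−α)/(4σ)]^(1/4) = 235.7 K.
Only a fraction (1−α) is absorbed and it's spread over 4πR², so ΔF = (1−α)ΔS/4 = -4.808 W m⁻².
The Planck feedback parameter is 4σT_e³ = 2.972 W m⁻²/K.
Hence the no-feedback warming is ΔF/(4σT_e³) = -1.62 K.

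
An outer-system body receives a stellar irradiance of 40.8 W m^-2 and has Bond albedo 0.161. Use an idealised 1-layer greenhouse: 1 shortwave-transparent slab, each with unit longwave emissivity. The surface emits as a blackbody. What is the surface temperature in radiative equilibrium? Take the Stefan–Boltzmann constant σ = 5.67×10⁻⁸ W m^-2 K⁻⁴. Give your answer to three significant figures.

OLR = S(1−α)/4 = 8.558 W m^-2; the top layer radiates at T_e = 110.8 K.
For an N-layer opaque stack, T_s⁴ = (N+1)T_e⁴, hence T_s = (2)^(1/4)×110.8 K = 131.8 K.

132 kelvin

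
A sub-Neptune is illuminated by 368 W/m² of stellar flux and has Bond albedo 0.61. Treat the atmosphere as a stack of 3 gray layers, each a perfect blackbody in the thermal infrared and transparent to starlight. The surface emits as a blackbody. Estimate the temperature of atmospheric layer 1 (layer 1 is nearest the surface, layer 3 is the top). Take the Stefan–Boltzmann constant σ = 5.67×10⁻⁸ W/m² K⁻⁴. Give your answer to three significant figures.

209 kelvin

OLR = S(1−α)/4 = 35.88 W/m²; the top layer radiates at T_e = 158.6 K.
In the N-layer model, layer k (counted from the surface) has T_k = (N+1−k)^(1/4)·T_e.
T_1 = (3)^(1/4)·158.6 = 208.7 K.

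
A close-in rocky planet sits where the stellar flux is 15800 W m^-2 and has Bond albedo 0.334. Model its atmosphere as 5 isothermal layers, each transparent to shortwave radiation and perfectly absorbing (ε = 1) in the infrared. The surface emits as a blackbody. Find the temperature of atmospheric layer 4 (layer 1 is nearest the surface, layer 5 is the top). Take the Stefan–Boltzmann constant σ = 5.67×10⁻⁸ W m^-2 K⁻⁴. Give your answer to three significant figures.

552 kelvin

Top-of-atmosphere balance: σT_e⁴ = S(1−α)/4 = 2631 W m^-2 → T_e = 464.1 K.
The net upward flux σT_e⁴ is constant between every pair of levels, so T_k⁴ = (N+1−k)T_e⁴.
T_4 = (2)^(1/4)·464.1 = 551.9 K.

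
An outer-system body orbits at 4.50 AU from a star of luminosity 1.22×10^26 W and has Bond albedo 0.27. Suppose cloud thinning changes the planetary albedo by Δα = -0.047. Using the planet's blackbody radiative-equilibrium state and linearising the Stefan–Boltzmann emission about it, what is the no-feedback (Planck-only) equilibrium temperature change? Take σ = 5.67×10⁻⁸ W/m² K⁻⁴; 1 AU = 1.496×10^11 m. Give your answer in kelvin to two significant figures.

d = 4.50 × 1.496×10^11 m = 6.732×10^11 m.
S = L/(4πd²) = 21.42 W/m².
The baseline emission temperature is T_e = 91.12 K.
The change in absorbed flux is Δ[S(1−α)/4] = −SΔα/4 = 0.2517 W/m².
Linearising σT⁴ gives d(σT⁴)/dT = 4σT_e³ = 0.1716 W/m² per K.
Hence the no-feedback warming is ΔF/(4σT_e³) = 1.47 K.

1.5 kelvin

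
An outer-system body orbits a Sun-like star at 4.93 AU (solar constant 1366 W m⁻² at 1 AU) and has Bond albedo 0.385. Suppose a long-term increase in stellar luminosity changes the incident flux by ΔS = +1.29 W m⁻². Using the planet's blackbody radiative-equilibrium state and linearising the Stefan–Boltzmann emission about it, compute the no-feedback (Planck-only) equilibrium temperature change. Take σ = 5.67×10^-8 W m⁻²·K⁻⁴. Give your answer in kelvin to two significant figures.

0.64 K

Flux at the orbit: S = 1366/(4.93)² = 56.20 W m⁻².
Unperturbed T_e = [56.20·(1−0.385)/(4σ)]^¼ = 111.1 K.
TOA radiative forcing: ΔF = (1−α)ΔS/4 = 0.615·(+1.29)/4 = 0.1983 W m⁻².
The Planck feedback parameter is 4σT_e³ = 0.3111 W m⁻²/K.
Hence the no-feedback warming is ΔF/(4σT_e³) = 0.638 K.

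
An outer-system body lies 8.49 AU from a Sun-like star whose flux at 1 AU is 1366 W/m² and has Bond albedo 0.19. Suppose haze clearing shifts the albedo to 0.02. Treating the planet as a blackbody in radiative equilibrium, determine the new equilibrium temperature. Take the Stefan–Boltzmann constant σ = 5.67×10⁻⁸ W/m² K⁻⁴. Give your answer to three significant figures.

95.1 kelvin

Irradiance scales as 1/d², so S = 1366 W/m² × (1/8.49)² = 18.95 W/m².
With the new albedo, S(1−α₂)/4 = 4.643 W/m², so T₂ = 95.13 K.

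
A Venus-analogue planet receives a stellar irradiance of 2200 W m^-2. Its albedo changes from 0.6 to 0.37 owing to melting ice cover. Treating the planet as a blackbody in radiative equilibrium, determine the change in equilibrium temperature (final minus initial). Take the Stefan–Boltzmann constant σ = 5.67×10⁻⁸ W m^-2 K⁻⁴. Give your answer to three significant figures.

Initial: T₁ = [S(1−0.6)/(4σ)]^(1/4) = 249.6 K.
Final:   T₂ = [S(1−0.37)/(4σ)]^(1/4) = 279.6 K.
ΔT = T₂ − T₁ = 30.02 K.

30.0 kelvin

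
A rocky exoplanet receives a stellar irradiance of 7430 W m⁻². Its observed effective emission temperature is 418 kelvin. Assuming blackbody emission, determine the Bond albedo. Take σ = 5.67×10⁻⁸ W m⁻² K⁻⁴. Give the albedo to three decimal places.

From σT⁴ = S(1−α)/4 we invert for α: 1−α = 4σT⁴/S.
σT⁴ = 1731 W m⁻², so 4σT⁴ = 6924 W m⁻².
1−α = 6924/7430 = 0.9319, so α = 0.0681.

0.068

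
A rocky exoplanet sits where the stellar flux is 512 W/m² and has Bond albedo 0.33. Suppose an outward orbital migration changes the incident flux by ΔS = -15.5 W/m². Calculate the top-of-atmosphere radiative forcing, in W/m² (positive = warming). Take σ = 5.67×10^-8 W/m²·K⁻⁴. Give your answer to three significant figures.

TOA radiative forcing: ΔF = (1−α)ΔS/4 = 0.67·(-15.5)/4 = -2.596 W/m².

-2.60 W/m²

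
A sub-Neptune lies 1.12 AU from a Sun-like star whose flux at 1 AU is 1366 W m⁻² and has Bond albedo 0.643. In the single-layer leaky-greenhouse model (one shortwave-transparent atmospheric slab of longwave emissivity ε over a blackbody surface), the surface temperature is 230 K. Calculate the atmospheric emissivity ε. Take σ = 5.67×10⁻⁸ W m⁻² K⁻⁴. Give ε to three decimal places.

Flux at the orbit: S = 1366/(1.12)² = 1089 W m⁻².
TOA balance gives T_e = 203.5 K.
Inverting T_s⁴ = 2T_e⁴/(2−ε): (T_e/T_s)⁴ = 0.6125, so ε = 2(1 − 0.6125) = 0.7749.

0.775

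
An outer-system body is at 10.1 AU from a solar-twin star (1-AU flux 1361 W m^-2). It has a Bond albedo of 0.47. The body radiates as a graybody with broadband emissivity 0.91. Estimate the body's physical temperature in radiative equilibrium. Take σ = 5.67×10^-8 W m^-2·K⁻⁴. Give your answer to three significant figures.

76.5 K

Irradiance scales as 1/d², so S = 1361 W m^-2 × (1/10.1)² = 13.34 W m^-2.
The planet absorbs (1−α)S over its disc πR² and re-emits over 4πR², so the mean absorbed flux is (1−0.47)·13.34/4 = 1.768 W m^-2.
Equating to εσT⁴ with ε = 0.91: T = (1.768/0.91σ)^(1/4) = 76.51 K.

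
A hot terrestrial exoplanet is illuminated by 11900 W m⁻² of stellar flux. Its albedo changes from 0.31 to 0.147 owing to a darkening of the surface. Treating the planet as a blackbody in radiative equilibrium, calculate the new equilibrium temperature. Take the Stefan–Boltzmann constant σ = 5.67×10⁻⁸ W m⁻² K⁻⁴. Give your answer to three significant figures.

T₂ = [S(1−α₂)/(4σ)]^(1/4) = [11900·0.853/(4σ)]^(1/4) = 460.0 K.

460 kelvin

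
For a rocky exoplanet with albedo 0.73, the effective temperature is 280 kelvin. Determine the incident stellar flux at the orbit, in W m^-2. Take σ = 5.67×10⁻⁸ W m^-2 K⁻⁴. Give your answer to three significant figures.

5160 W m^-2

From S(1−α)/4 = σT⁴: S = 4σT⁴/(1−α).
σT⁴ = 5.67×10⁻⁸·(280)⁴ = 348.5 W m^-2.
S = 4·348.5/0.27 = 5163 W m^-2.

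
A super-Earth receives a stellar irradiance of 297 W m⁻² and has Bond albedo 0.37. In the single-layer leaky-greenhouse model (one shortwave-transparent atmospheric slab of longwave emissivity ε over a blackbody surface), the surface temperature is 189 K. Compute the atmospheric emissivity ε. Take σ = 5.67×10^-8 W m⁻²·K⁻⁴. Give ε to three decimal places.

0.707

TOA balance gives T_e = 169.5 K.
Inverting T_s⁴ = 2T_e⁴/(2−ε): (T_e/T_s)⁴ = 0.6466, so ε = 2(1 − 0.6466) = 0.7069.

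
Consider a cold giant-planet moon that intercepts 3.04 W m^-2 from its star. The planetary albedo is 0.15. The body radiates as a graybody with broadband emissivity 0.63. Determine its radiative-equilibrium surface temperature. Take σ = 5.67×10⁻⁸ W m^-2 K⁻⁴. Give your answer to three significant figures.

65.2 K

The planet absorbs (1−α)S over its disc πR² and re-emits over 4πR², so the mean absorbed flux is (1−0.15)·3.040/4 = 0.6460 W m^-2.
Radiative balance εσT⁴ = 0.6460 gives T = [0.6460/(0.63·σ)]^(1/4) = 65.21 K.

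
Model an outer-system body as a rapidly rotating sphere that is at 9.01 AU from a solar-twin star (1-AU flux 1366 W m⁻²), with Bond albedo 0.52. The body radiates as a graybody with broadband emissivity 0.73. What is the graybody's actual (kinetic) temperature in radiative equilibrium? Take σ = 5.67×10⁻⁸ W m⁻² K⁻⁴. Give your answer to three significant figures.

By the inverse-square law, S = 1366/9.01² = 16.83 W m⁻².
Absorbed flux (global mean): S(1−α)/4 = 16.83·0.48/4 = 2.019 W m⁻².
Equating to εσT⁴ with ε = 0.73: T = (2.019/0.73σ)^(1/4) = 83.57 K.

83.6 K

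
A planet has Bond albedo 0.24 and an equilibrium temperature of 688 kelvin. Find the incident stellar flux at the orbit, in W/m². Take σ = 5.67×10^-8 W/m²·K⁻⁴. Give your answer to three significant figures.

66900 W/m²

Invert the energy balance for S: S = 4σT⁴/(1−α).
σT⁴ = 5.67×10⁻⁸·(688)⁴ = 12700 W/m².
S = 4·12700/0.76 = 66860 W/m².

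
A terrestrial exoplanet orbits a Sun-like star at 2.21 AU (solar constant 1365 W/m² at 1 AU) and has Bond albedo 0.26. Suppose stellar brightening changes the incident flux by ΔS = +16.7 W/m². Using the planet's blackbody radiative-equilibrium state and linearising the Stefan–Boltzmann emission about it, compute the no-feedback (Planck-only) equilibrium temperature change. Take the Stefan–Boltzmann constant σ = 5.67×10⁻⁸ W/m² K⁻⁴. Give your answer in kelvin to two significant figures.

Irradiance scales as 1/d², so S = 1365 W/m² × (1/2.21)² = 279.5 W/m².
The baseline emission temperature is T_e = 173.8 K.
ΔF = Δ[S(1−α)]/4 = (1−0.26)·+16.7/4 = 3.089 W/m².
The Planck feedback parameter is 4σT_e³ = 1.190 W/m²/K.
ΔT₀ = ΔF/λ_P = 3.089/1.190 = 2.60 K.

2.6 K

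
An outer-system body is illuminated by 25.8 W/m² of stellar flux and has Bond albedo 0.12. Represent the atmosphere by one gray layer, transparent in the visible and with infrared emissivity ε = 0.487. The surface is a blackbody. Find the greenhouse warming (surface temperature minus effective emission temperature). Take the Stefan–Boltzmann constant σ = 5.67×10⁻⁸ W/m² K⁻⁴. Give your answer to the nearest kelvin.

At the top of the atmosphere, σT_e⁴ = S(1−α)/4 = 5.676 W/m², giving T_e = 100.0 K.
The surface balance (absorbed SW + ε·downward IR = σT_s⁴) with T_a⁴ = T_s⁴/2 reduces to T_s = T_e·[2/(2−ε)]^¼ = 107.3 K.
T_s − T_e = 107.3 − 100.0 = 7.227 K.

7 K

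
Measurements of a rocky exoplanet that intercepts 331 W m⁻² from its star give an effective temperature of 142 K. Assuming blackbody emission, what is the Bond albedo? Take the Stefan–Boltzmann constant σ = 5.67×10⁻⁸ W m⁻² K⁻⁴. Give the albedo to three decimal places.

0.721

From σT⁴ = S(1−α)/4 we invert for α: 1−α = 4σT⁴/S.
σT⁴ = 23.05 W m⁻², so 4σT⁴ = 92.21 W m⁻².
Hence α = 1 − 92.21/331.0 = 0.7214.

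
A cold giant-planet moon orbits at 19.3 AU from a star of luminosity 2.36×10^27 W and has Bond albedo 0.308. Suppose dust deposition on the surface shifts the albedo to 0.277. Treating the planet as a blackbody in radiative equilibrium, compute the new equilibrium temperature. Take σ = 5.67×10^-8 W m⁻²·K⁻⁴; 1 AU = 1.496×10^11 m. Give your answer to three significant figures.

92.1 K

Orbital distance: d = 19.3 AU = 2.887×10^12 m.
Flux at the orbit: S = L/(4πd²) = 2.36×10^27/(4π·(2.89×10^12)²) = 22.53 W m⁻².
T₂ = [S(1−α₂)/(4σ)]^(1/4) = [22.53·0.723/(4σ)]^(1/4) = 92.06 K.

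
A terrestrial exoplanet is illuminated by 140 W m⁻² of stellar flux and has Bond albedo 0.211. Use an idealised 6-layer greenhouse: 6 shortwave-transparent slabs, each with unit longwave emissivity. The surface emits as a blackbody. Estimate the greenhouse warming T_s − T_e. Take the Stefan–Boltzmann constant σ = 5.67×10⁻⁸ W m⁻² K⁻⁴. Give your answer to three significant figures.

93.1 K

OLR = S(1−α)/4 = 27.62 W m⁻²; the top layer radiates at T_e = 148.6 K.
Surface: T_s = (7)^¼·T_e = 241.6 K.
Warming: T_s − T_e = 93.08 K.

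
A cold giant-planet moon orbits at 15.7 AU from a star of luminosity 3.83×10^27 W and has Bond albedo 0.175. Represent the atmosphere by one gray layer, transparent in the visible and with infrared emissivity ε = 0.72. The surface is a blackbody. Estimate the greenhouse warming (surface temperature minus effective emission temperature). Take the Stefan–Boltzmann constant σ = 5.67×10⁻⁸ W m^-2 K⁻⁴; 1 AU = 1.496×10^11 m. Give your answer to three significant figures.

14.1 K

Orbital distance: d = 15.7 AU = 2.349×10^12 m.
Spreading L over a sphere of radius d: S = 3.83×10^27/(4π·2.35×10^12²) = 55.25 W m^-2.
Effective emission temperature (TOA balance): σT_e⁴ = S(1−α)/4 = 11.40 W m^-2 → T_e = 119.1 K.
Surface balance with a leaky layer gives σT_s⁴ = σT_e⁴·2/(2−ε), so T_s = T_e·[2/(2−0.72)]^(1/4) = 133.1 K.
The atmosphere warms the surface by 14.05 K.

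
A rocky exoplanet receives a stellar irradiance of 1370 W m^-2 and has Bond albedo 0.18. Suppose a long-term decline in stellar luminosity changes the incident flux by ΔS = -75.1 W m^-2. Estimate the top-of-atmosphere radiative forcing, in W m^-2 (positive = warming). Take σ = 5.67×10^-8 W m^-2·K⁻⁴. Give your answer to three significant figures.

-15.4 W m^-2

Only a fraction (1−α) is absorbed and it's spread over 4πR², so ΔF = (1−α)ΔS/4 = -15.40 W m^-2.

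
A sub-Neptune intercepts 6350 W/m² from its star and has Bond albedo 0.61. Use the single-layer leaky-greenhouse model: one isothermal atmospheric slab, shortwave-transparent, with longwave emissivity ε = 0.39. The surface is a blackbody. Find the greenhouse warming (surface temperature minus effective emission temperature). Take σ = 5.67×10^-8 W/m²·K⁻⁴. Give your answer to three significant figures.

Effective emission temperature (TOA balance): σT_e⁴ = S(1−α)/4 = 619.1 W/m² → T_e = 323.3 K.
Surface balance with a leaky layer gives σT_s⁴ = σT_e⁴·2/(2−ε), so T_s = T_e·[2/(2−0.39)]^(1/4) = 341.3 K.
The atmosphere warms the surface by 18.01 K.

18.0 kelvin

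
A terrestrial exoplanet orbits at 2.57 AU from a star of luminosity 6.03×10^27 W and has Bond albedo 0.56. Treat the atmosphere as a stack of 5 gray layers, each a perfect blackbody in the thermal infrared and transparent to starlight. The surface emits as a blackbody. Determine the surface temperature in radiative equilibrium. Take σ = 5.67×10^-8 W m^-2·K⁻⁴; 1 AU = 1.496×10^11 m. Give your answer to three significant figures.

441 kelvin

Orbital distance: d = 2.57 AU = 3.845×10^11 m.
Flux at the orbit: S = L/(4πd²) = 6.03×10^27/(4π·(3.84×10^11)²) = 3246 W m^-2.
The effective emission temperature is T_e = [S(1−α)/(4σ)]^¼ = 281.7 K.
With N = 5 opaque layers, T_s = (N+1)^(1/4)·T_e = 6^(1/4)·281.7 = 440.9 K.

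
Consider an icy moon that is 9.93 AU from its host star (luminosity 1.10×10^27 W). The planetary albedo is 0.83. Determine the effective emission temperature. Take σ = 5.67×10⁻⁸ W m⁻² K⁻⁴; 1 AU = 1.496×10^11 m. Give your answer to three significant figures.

73.8 K

d = 9.93 × 1.496×10^11 m = 1.486×10^12 m.
Spreading L over a sphere of radius d: S = 1.10×10^27/(4π·1.49×10^12²) = 39.67 W m⁻².
Absorbed flux (global mean): S(1−α)/4 = 39.67·0.17/4 = 1.686 W m⁻².
Set σT⁴ = 1.686 → T = (1.686/σ)^(1/4) = 73.84 K.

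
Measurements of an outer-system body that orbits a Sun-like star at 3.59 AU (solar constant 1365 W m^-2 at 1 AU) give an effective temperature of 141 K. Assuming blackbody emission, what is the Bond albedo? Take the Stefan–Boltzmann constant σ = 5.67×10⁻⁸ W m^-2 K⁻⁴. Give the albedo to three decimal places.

By the inverse-square law, S = 1365/3.59² = 105.9 W m^-2.
From σT⁴ = S(1−α)/4 we invert for α: 1−α = 4σT⁴/S.
4σT⁴ = 4·5.67×10⁻⁸·(141)⁴ = 89.64 W m^-2.
Hence α = 1 − 89.64/105.9 = 0.1536.

0.154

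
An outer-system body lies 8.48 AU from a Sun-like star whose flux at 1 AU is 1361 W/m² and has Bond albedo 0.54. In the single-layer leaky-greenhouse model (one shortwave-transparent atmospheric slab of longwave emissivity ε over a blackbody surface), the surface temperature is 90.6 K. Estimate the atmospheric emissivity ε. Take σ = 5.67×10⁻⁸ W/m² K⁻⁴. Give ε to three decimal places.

By the inverse-square law, S = 1361/8.48² = 18.93 W/m².
TOA balance gives T_e = 78.71 K.
Inverting T_s⁴ = 2T_e⁴/(2−ε): (T_e/T_s)⁴ = 0.5697, so ε = 2(1 − 0.5697) = 0.8605.

0.861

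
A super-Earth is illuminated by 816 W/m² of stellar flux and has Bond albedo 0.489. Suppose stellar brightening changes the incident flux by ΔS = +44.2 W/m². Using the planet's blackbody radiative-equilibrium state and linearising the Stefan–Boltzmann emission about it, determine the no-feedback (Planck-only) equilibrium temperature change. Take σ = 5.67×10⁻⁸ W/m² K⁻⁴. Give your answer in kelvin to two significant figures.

The baseline emission temperature is T_e = 207.1 K.
ΔF = Δ[S(1−α)]/4 = (1−0.489)·+44.2/4 = 5.647 W/m².
Linearising σT⁴ gives d(σT⁴)/dT = 4σT_e³ = 2.014 W/m² per K.
Hence the no-feedback warming is ΔF/(4σT_e³) = 2.80 K.

2.8 kelvin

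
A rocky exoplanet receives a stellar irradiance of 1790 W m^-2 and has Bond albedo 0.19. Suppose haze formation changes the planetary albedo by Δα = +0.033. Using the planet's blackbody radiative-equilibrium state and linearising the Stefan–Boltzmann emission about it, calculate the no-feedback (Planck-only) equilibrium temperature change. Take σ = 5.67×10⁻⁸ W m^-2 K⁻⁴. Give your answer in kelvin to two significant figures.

Reference equilibrium: T_e = [S(1−α)/(4σ)]^(1/4) = 282.8 K.
TOA radiative forcing: ΔF = −S·Δα/4 = −1790·(+0.033)/4 = -14.77 W m^-2.
The Planck feedback parameter is 4σT_e³ = 5.128 W m^-2/K.
Hence the no-feedback warming is ΔF/(4σT_e³) = -2.88 K.

-2.9 K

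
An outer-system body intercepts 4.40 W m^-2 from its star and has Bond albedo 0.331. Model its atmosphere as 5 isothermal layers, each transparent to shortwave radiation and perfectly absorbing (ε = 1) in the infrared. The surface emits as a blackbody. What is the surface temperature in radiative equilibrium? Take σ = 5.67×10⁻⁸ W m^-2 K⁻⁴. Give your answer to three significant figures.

93.9 K

OLR = S(1−α)/4 = 0.7359 W m^-2; the top layer radiates at T_e = 60.02 K.
With N = 5 opaque layers, T_s = (N+1)^(1/4)·T_e = 6^(1/4)·60.02 = 93.94 K.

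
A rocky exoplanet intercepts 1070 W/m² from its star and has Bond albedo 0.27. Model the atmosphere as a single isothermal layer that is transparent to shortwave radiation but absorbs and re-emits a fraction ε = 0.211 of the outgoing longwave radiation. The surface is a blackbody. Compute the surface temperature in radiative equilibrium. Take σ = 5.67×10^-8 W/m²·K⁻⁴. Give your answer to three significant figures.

The planet radiates to space at T_e = [S(1−α)/(4σ)]^(1/4) = 242.3 K.
For a single slab of emissivity ε, T_s⁴ = 2T_e⁴/(2−ε); thus T_s = 242.3·(1.118)^(1/4) = 249.1 K.

249 kelvin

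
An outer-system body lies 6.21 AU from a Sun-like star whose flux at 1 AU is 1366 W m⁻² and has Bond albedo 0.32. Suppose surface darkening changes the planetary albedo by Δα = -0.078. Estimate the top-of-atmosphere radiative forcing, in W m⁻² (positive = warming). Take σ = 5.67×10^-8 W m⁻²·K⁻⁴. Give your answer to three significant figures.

Irradiance scales as 1/d², so S = 1366 W m⁻² × (1/6.21)² = 35.42 W m⁻².
The change in absorbed flux is Δ[S(1−α)/4] = −SΔα/4 = 0.6907 W m⁻².

0.691 W m⁻²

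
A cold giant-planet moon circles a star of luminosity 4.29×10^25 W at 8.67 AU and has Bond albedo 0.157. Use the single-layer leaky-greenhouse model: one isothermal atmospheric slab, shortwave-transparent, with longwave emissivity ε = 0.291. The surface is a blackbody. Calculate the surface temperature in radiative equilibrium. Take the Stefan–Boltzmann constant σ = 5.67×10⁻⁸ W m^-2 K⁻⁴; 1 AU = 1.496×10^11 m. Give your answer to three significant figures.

54.5 K

d = 8.67 × 1.496×10^11 m = 1.297×10^12 m.
Spreading L over a sphere of radius d: S = 4.29×10^25/(4π·1.30×10^12²) = 2.029 W m^-2.
Effective emission temperature (TOA balance): σT_e⁴ = S(1−α)/4 = 0.4277 W m^-2 → T_e = 52.41 K.
The surface balance (absorbed SW + ε·downward IR = σT_s⁴) with T_a⁴ = T_s⁴/2 reduces to T_s = T_e·[2/(2−ε)]^¼ = 54.51 K.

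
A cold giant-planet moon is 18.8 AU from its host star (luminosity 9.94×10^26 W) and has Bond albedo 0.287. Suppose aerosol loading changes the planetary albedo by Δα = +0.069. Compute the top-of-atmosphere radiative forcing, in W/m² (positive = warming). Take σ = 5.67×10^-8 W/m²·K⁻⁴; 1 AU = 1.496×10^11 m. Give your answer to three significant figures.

-0.172 W/m²

d = 18.8 × 1.496×10^11 m = 2.812×10^12 m.
Spreading L over a sphere of radius d: S = 9.94×10^26/(4π·2.81×10^12²) = 10.00 W/m².
TOA radiative forcing: ΔF = −S·Δα/4 = −10.00·(+0.069)/4 = -0.1725 W/m².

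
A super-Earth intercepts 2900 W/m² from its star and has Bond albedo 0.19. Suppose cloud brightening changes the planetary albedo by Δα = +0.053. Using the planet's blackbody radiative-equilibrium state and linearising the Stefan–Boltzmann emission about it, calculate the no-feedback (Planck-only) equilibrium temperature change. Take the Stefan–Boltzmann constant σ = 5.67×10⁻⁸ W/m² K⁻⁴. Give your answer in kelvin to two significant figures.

The baseline emission temperature is T_e = 319.0 K.
The change in absorbed flux is Δ[S(1−α)/4] = −SΔα/4 = -38.42 W/m².
Linearising σT⁴ gives d(σT⁴)/dT = 4σT_e³ = 7.363 W/m² per K.
ΔT₀ = ΔF/λ_P = -38.42/7.363 = -5.22 K.

-5.2 kelvin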